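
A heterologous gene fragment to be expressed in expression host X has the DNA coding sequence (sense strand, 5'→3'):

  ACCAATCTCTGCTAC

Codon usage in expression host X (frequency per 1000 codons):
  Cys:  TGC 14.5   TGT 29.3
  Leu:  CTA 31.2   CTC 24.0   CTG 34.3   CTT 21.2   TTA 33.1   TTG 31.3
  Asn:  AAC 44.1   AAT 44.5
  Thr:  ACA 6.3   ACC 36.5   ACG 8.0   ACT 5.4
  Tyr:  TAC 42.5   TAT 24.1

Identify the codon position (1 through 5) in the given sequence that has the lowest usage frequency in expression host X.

4

Codon 1 ACC (Thr): 36.5 per 1000.
Codon 2 AAT (Asn): 44.5 per 1000.
Codon 3 CTC (Leu): 24.0 per 1000.
Codon 4 TGC (Cys): 14.5 per 1000.
Codon 5 TAC (Tyr): 42.5 per 1000.
Lowest frequency is 14.5 at codon 4.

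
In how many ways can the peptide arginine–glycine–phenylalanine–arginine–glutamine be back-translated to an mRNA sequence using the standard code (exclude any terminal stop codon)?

576

Arg: 6 codons.
Gly: 4 codons.
Phe: 2 codons.
Arg: 6 codons.
Gln: 2 codons.
6 × 4 × 2 × 6 × 2 = 576.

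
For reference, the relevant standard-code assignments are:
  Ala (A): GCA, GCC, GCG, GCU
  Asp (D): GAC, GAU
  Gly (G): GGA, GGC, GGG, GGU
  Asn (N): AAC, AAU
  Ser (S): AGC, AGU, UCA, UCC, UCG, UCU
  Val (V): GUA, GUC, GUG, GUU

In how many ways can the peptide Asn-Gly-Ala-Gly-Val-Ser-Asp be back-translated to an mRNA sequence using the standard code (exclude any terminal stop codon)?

Asn: 2 codons.
Gly: 4 codons.
Ala: 4 codons.
Gly: 4 codons.
Val: 4 codons.
Ser: 6 codons.
Asp: 2 codons.
2 × 4 × 4 × 4 × 4 × 6 × 2 = 6144.

6144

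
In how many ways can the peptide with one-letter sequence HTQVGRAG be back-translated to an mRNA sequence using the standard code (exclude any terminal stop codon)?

His: 2 codons.
Thr: 4 codons.
Gln: 2 codons.
Val: 4 codons.
Gly: 4 codons.
Arg: 6 codons.
Ala: 4 codons.
Gly: 4 codons.
2 × 4 × 2 × 4 × 4 × 6 × 4 × 4 = 24576.

24576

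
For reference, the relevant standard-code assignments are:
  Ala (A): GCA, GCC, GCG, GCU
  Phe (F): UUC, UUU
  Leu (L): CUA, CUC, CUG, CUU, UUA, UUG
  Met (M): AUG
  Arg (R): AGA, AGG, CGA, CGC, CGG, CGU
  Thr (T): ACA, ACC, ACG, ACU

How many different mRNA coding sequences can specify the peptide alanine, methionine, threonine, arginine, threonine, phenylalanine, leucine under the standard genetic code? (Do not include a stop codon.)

Ala: 4 codons.
Met: 1 codon.
Thr: 4 codons.
Arg: 6 codons.
Thr: 4 codons.
Phe: 2 codons.
Leu: 6 codons.
4 × 1 × 4 × 6 × 4 × 2 × 6 = 4608.

4608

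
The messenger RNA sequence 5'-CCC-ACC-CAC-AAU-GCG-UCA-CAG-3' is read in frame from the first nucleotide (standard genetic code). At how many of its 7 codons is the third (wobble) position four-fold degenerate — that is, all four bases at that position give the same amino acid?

4

Codon 1 CCC (Pro): third position 4-fold.
Codon 2 ACC (Thr): third position 4-fold.
Codon 3 CAC (His): third position 2-fold.
Codon 4 AAU (Asn): third position 2-fold.
Codon 5 GCG (Ala): third position 4-fold.
Codon 6 UCA (Ser): third position 4-fold.
Codon 7 CAG (Gln): third position 2-fold.
Four-fold degenerate third positions: 4.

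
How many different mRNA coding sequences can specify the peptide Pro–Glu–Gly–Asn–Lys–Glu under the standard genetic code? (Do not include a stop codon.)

Pro: 4 codons.
Glu: 2 codons.
Gly: 4 codons.
Asn: 2 codons.
Lys: 2 codons.
Glu: 2 codons.
4 × 2 × 4 × 2 × 2 × 2 = 256.

256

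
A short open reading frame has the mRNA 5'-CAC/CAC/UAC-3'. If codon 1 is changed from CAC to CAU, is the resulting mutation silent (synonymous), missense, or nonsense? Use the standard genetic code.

Position 3 falls in codon 1: CAC → His.
After the substitution the codon is CAU → His.
Both encode His, so the change is synonymous.

silent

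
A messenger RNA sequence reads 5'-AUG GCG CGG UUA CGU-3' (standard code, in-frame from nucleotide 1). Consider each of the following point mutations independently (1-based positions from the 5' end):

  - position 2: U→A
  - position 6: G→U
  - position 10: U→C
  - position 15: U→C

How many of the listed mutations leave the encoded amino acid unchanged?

Codon 1: AUG (Met) → AAG (Lys) — missense.
Codon 2: GCG (Ala) → GCU (Ala) — synonymous.
Codon 4: UUA (Leu) → CUA (Leu) — synonymous.
Codon 5: CGU (Arg) → CGC (Arg) — synonymous.
Synonymous: 3 of 4.

3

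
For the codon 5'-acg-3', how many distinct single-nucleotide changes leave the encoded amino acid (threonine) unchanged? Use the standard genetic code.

Position 1: none → 0 synonymous.
Position 2: none → 0 synonymous.
Position 3: ACU, ACC, ACA → 3 synonymous.
Total: 0 + 0 + 3 = 3.

3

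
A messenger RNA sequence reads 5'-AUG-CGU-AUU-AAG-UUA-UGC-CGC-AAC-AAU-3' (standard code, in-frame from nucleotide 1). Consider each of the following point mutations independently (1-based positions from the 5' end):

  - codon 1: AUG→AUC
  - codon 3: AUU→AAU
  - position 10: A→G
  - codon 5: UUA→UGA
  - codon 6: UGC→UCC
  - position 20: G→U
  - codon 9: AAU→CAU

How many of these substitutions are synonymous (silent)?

0

Codon 1: AUG (Met) → AUC (Ile) — missense.
Codon 3: AUU (Ile) → AAU (Asn) — missense.
Codon 4: AAG (Lys) → GAG (Glu) — missense.
Codon 5: UUA (Leu) → UGA (Stop) — nonsense.
Codon 6: UGC (Cys) → UCC (Ser) — missense.
Codon 7: CGC (Arg) → CUC (Leu) — missense.
Codon 9: AAU (Asn) → CAU (His) — missense.
Synonymous: 0 of 7.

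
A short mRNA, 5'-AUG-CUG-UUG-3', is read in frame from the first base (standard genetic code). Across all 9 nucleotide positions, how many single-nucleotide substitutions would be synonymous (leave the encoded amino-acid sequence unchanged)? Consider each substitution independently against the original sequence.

Codon 1 (AUG, Met): 0 synonymous substitutions.
Codon 2 (CUG, Leu): 4 synonymous substitutions.
Codon 3 (UUG, Leu): 2 synonymous substitutions.
Total: 0 + 4 + 2 = 6.

6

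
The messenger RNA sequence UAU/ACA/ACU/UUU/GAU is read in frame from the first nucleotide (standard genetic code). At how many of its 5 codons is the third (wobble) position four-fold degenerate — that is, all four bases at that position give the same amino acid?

Codon 1 UAU (Tyr): third position 2-fold.
Codon 2 ACA (Thr): third position 4-fold.
Codon 3 ACU (Thr): third position 4-fold.
Codon 4 UUU (Phe): third position 2-fold.
Codon 5 GAU (Asp): third position 2-fold.
Four-fold degenerate third positions: 2.

2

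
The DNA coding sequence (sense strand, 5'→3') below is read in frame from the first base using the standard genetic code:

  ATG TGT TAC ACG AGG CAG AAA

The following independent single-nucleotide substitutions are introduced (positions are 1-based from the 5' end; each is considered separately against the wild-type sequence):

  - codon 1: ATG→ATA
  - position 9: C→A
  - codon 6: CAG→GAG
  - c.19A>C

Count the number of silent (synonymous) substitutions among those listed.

Codon 1: ATG (Met) → ATA (Ile) — missense.
Codon 3: TAC (Tyr) → TAA (Stop) — nonsense.
Codon 6: CAG (Gln) → GAG (Glu) — missense.
Codon 7: AAA (Lys) → CAA (Gln) — missense.
Synonymous: 0 of 4.

0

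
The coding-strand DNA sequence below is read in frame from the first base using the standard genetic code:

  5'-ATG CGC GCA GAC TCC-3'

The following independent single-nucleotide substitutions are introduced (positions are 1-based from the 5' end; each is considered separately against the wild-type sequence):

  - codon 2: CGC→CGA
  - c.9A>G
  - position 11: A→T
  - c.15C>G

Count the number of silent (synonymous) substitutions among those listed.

3

Codon 2: CGC (Arg) → CGA (Arg) — synonymous.
Codon 3: GCA (Ala) → GCG (Ala) — synonymous.
Codon 4: GAC (Asp) → GTC (Val) — missense.
Codon 5: TCC (Ser) → TCG (Ser) — synonymous.
Synonymous: 3 of 4.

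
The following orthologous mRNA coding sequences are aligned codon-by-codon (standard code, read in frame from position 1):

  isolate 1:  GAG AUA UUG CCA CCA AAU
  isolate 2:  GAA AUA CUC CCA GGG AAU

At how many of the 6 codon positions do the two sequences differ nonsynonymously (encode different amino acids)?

Codon 1: GAG Glu / GAA Glu — synonymous.
Codon 2: AUA Ile / AUA Ile — identical.
Codon 3: UUG Leu / CUC Leu — synonymous.
Codon 4: CCA Pro / CCA Pro — identical.
Codon 5: CCA Pro / GGG Gly — nonsynonymous.
Codon 6: AAU Asn / AAU Asn — identical.
Nonsynonymous differences: 1.

1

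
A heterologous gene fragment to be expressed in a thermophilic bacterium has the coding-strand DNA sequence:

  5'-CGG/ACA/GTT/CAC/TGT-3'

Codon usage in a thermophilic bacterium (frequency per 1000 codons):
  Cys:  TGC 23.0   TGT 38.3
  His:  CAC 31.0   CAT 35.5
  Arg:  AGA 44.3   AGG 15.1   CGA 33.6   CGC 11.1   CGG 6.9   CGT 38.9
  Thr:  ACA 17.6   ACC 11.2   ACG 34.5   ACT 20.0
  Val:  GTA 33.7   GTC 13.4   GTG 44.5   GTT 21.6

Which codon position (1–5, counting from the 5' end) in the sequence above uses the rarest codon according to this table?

1

Codon 1 CGG (Arg): 6.9 per 1000.
Codon 2 ACA (Thr): 17.6 per 1000.
Codon 3 GTT (Val): 21.6 per 1000.
Codon 4 CAC (His): 31.0 per 1000.
Codon 5 TGT (Cys): 38.3 per 1000.
Lowest frequency is 6.9 at codon 1.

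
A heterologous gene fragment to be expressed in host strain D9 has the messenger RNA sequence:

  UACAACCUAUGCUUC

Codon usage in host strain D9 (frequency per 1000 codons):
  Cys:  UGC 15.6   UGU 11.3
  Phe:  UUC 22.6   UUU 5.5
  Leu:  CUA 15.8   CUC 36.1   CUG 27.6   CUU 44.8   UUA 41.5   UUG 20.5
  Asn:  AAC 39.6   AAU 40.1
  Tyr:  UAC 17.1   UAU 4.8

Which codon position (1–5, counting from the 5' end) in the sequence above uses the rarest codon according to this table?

4

Codon 1 UAC (Tyr): 17.1 per 1000.
Codon 2 AAC (Asn): 39.6 per 1000.
Codon 3 CUA (Leu): 15.8 per 1000.
Codon 4 UGC (Cys): 15.6 per 1000.
Codon 5 UUC (Phe): 22.6 per 1000.
Lowest frequency is 15.6 at codon 4.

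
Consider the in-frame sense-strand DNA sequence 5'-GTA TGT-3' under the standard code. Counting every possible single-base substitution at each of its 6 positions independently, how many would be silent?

4

Codon 1 (GTA, Val): 3 synonymous substitutions.
Codon 2 (TGT, Cys): 1 synonymous substitution.
Total: 3 + 1 = 4.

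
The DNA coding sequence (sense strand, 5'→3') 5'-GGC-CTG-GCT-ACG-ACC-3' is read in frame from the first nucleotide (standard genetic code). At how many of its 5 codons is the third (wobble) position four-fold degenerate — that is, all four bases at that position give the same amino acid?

5

Codon 1 GGC (Gly): third position 4-fold.
Codon 2 CTG (Leu): third position 4-fold.
Codon 3 GCT (Ala): third position 4-fold.
Codon 4 ACG (Thr): third position 4-fold.
Codon 5 ACC (Thr): third position 4-fold.
Four-fold degenerate third positions: 5.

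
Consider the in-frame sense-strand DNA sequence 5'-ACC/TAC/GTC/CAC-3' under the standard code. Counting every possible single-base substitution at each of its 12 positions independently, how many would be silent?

Codon 1 (ACC, Thr): 3 synonymous substitutions.
Codon 2 (TAC, Tyr): 1 synonymous substitution.
Codon 3 (GTC, Val): 3 synonymous substitutions.
Codon 4 (CAC, His): 1 synonymous substitution.
Total: 3 + 1 + 3 + 1 = 8.

8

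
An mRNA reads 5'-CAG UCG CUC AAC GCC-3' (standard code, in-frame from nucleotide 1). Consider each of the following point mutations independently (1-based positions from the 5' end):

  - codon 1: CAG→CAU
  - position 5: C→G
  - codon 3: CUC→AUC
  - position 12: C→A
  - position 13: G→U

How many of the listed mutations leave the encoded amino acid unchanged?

Codon 1: CAG (Gln) → CAU (His) — missense.
Codon 2: UCG (Ser) → UGG (Trp) — missense.
Codon 3: CUC (Leu) → AUC (Ile) — missense.
Codon 4: AAC (Asn) → AAA (Lys) — missense.
Codon 5: GCC (Ala) → UCC (Ser) — missense.
Synonymous: 0 of 5.

0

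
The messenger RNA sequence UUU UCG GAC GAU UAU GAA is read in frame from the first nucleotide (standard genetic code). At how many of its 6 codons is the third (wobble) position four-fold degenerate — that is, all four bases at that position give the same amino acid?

Codon 1 UUU (Phe): third position 2-fold.
Codon 2 UCG (Ser): third position 4-fold.
Codon 3 GAC (Asp): third position 2-fold.
Codon 4 GAU (Asp): third position 2-fold.
Codon 5 UAU (Tyr): third position 2-fold.
Codon 6 GAA (Glu): third position 2-fold.
Four-fold degenerate third positions: 1.

1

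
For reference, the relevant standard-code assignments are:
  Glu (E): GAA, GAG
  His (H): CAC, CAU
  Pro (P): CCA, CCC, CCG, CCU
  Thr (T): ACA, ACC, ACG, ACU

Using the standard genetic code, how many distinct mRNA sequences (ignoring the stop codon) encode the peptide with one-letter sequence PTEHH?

Pro: 4 codons.
Thr: 4 codons.
Glu: 2 codons.
His: 2 codons.
His: 2 codons.
4 × 4 × 2 × 2 × 2 = 128.

128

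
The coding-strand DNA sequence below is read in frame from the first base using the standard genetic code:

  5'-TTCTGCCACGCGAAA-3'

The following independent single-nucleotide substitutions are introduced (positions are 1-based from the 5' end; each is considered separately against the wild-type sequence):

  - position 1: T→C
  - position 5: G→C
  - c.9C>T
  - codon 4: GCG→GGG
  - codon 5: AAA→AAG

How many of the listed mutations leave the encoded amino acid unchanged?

2

Codon 1: TTC (Phe) → CTC (Leu) — missense.
Codon 2: TGC (Cys) → TCC (Ser) — missense.
Codon 3: CAC (His) → CAT (His) — synonymous.
Codon 4: GCG (Ala) → GGG (Gly) — missense.
Codon 5: AAA (Lys) → AAG (Lys) — synonymous.
Synonymous: 2 of 5.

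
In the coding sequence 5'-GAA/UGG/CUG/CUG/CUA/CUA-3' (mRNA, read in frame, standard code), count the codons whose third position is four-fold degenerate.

4

Codon 1 GAA (Glu): third position 2-fold.
Codon 2 UGG (Trp): third position 1-fold.
Codon 3 CUG (Leu): third position 4-fold.
Codon 4 CUG (Leu): third position 4-fold.
Codon 5 CUA (Leu): third position 4-fold.
Codon 6 CUA (Leu): third position 4-fold.
Four-fold degenerate third positions: 4.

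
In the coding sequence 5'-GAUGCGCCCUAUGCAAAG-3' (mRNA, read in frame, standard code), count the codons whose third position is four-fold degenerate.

Codon 1 GAU (Asp): third position 2-fold.
Codon 2 GCG (Ala): third position 4-fold.
Codon 3 CCC (Pro): third position 4-fold.
Codon 4 UAU (Tyr): third position 2-fold.
Codon 5 GCA (Ala): third position 4-fold.
Codon 6 AAG (Lys): third position 2-fold.
Four-fold degenerate third positions: 3.

3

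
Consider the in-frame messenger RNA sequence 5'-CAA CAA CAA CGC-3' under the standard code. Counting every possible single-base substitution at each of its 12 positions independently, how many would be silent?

Codon 1 (CAA, Gln): 1 synonymous substitution.
Codon 2 (CAA, Gln): 1 synonymous substitution.
Codon 3 (CAA, Gln): 1 synonymous substitution.
Codon 4 (CGC, Arg): 3 synonymous substitutions.
Total: 1 + 1 + 1 + 3 = 6.

6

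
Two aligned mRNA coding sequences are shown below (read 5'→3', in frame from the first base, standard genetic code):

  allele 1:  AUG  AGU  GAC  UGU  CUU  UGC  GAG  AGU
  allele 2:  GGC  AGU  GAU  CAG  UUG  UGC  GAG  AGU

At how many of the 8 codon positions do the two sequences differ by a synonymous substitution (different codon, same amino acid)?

Codon 1: AUG Met / GGC Gly — nonsynonymous.
Codon 2: AGU Ser / AGU Ser — identical.
Codon 3: GAC Asp / GAU Asp — synonymous.
Codon 4: UGU Cys / CAG Gln — nonsynonymous.
Codon 5: CUU Leu / UUG Leu — synonymous.
Codon 6: UGC Cys / UGC Cys — identical.
Codon 7: GAG Glu / GAG Glu — identical.
Codon 8: AGU Ser / AGU Ser — identical.
Synonymous differences: 2.

2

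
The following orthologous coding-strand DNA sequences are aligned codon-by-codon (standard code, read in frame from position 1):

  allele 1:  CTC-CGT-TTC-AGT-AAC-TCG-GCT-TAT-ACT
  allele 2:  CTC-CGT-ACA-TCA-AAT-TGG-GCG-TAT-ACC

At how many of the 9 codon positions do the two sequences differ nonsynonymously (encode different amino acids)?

Codon 1: CTC Leu / CTC Leu — identical.
Codon 2: CGT Arg / CGT Arg — identical.
Codon 3: TTC Phe / ACA Thr — nonsynonymous.
Codon 4: AGT Ser / TCA Ser — synonymous.
Codon 5: AAC Asn / AAT Asn — synonymous.
Codon 6: TCG Ser / TGG Trp — nonsynonymous.
Codon 7: GCT Ala / GCG Ala — synonymous.
Codon 8: TAT Tyr / TAT Tyr — identical.
Codon 9: ACT Thr / ACC Thr — synonymous.
Nonsynonymous differences: 2.

2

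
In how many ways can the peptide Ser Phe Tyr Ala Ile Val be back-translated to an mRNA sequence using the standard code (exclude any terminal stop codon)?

Ser: 6 codons.
Phe: 2 codons.
Tyr: 2 codons.
Ala: 4 codons.
Ile: 3 codons.
Val: 4 codons.
6 × 2 × 2 × 4 × 3 × 4 = 1152.

1152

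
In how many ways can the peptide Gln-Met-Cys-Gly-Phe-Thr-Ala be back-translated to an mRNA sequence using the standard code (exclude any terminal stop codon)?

Gln: 2 codons.
Met: 1 codon.
Cys: 2 codons.
Gly: 4 codons.
Phe: 2 codons.
Thr: 4 codons.
Ala: 4 codons.
2 × 1 × 2 × 4 × 2 × 4 × 4 = 512.

512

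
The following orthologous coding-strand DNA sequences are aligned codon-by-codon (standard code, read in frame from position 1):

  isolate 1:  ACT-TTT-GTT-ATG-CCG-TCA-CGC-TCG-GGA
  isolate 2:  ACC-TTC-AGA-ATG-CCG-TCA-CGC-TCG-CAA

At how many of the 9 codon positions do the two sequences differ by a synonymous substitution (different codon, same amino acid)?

Codon 1: ACT Thr / ACC Thr — synonymous.
Codon 2: TTT Phe / TTC Phe — synonymous.
Codon 3: GTT Val / AGA Arg — nonsynonymous.
Codon 4: ATG Met / ATG Met — identical.
Codon 5: CCG Pro / CCG Pro — identical.
Codon 6: TCA Ser / TCA Ser — identical.
Codon 7: CGC Arg / CGC Arg — identical.
Codon 8: TCG Ser / TCG Ser — identical.
Codon 9: GGA Gly / CAA Gln — nonsynonymous.
Synonymous differences: 2.

2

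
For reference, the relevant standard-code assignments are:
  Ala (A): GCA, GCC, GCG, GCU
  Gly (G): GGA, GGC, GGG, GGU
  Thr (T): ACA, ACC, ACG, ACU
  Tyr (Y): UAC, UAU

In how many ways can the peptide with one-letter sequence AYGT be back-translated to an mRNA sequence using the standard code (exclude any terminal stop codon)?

128

Ala: 4 codons.
Tyr: 2 codons.
Gly: 4 codons.
Thr: 4 codons.
4 × 2 × 4 × 4 = 128.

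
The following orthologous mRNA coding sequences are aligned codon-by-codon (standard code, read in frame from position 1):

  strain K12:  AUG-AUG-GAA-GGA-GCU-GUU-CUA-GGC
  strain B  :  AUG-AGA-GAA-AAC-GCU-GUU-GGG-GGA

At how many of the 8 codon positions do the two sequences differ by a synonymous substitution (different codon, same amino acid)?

Codon 1: AUG Met / AUG Met — identical.
Codon 2: AUG Met / AGA Arg — nonsynonymous.
Codon 3: GAA Glu / GAA Glu — identical.
Codon 4: GGA Gly / AAC Asn — nonsynonymous.
Codon 5: GCU Ala / GCU Ala — identical.
Codon 6: GUU Val / GUU Val — identical.
Codon 7: CUA Leu / GGG Gly — nonsynonymous.
Codon 8: GGC Gly / GGA Gly — synonymous.
Synonymous differences: 1.

1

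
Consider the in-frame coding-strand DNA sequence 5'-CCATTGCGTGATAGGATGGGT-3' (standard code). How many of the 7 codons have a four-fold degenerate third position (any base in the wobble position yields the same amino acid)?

3

Codon 1 CCA (Pro): third position 4-fold.
Codon 2 TTG (Leu): third position 2-fold.
Codon 3 CGT (Arg): third position 4-fold.
Codon 4 GAT (Asp): third position 2-fold.
Codon 5 AGG (Arg): third position 2-fold.
Codon 6 ATG (Met): third position 1-fold.
Codon 7 GGT (Gly): third position 4-fold.
Four-fold degenerate third positions: 3.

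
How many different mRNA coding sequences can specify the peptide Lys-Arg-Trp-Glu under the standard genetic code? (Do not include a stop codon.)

Lys: 2 codons.
Arg: 6 codons.
Trp: 1 codon.
Glu: 2 codons.
2 × 6 × 1 × 2 = 24.

24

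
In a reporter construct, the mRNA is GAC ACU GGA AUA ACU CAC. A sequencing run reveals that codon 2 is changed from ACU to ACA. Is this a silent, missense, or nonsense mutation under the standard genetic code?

Position 6 falls in codon 2: ACU → Thr.
After the substitution the codon is ACA → Thr.
Both encode Thr, so the change is synonymous.

silent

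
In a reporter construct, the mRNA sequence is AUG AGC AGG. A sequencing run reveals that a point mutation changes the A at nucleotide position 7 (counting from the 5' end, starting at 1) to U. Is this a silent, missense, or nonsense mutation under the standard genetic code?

Position 7 falls in codon 3: AGG → Arg.
After the substitution the codon is UGG → Trp.
Arg ≠ Trp, so this is a missense mutation.

missense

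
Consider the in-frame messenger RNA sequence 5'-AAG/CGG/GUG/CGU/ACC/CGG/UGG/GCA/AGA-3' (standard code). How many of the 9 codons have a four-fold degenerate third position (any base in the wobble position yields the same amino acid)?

6

Codon 1 AAG (Lys): third position 2-fold.
Codon 2 CGG (Arg): third position 4-fold.
Codon 3 GUG (Val): third position 4-fold.
Codon 4 CGU (Arg): third position 4-fold.
Codon 5 ACC (Thr): third position 4-fold.
Codon 6 CGG (Arg): third position 4-fold.
Codon 7 UGG (Trp): third position 1-fold.
Codon 8 GCA (Ala): third position 4-fold.
Codon 9 AGA (Arg): third position 2-fold.
Four-fold degenerate third positions: 6.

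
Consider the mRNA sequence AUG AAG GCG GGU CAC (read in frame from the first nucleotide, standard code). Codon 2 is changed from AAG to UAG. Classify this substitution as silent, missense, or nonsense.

Position 4 falls in codon 2: AAG → Lys.
After the substitution the codon is UAG → Stop.
The new codon is a stop codon, so this is a nonsense mutation.

nonsense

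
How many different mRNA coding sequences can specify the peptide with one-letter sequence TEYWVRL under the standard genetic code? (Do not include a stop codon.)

2304

Thr: 4 codons.
Glu: 2 codons.
Tyr: 2 codons.
Trp: 1 codon.
Val: 4 codons.
Arg: 6 codons.
Leu: 6 codons.
4 × 2 × 2 × 1 × 4 × 6 × 6 = 2304.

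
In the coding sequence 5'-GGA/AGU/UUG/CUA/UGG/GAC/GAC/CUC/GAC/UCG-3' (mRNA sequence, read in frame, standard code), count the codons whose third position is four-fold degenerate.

4

Codon 1 GGA (Gly): third position 4-fold.
Codon 2 AGU (Ser): third position 2-fold.
Codon 3 UUG (Leu): third position 2-fold.
Codon 4 CUA (Leu): third position 4-fold.
Codon 5 UGG (Trp): third position 1-fold.
Codon 6 GAC (Asp): third position 2-fold.
Codon 7 GAC (Asp): third position 2-fold.
Codon 8 CUC (Leu): third position 4-fold.
Codon 9 GAC (Asp): third position 2-fold.
Codon 10 UCG (Ser): third position 4-fold.
Four-fold degenerate third positions: 4.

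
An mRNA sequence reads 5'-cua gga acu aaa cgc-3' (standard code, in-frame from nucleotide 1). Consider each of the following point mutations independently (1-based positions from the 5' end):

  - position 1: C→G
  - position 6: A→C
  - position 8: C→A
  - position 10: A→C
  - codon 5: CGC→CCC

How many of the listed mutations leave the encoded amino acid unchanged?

1

Codon 1: CUA (Leu) → GUA (Val) — missense.
Codon 2: GGA (Gly) → GGC (Gly) — synonymous.
Codon 3: ACU (Thr) → AAU (Asn) — missense.
Codon 4: AAA (Lys) → CAA (Gln) — missense.
Codon 5: CGC (Arg) → CCC (Pro) — missense.
Synonymous: 1 of 5.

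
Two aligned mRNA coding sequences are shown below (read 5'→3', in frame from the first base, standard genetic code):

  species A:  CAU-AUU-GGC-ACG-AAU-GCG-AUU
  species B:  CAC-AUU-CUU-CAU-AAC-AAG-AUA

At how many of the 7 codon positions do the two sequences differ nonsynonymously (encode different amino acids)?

3

Codon 1: CAU His / CAC His — synonymous.
Codon 2: AUU Ile / AUU Ile — identical.
Codon 3: GGC Gly / CUU Leu — nonsynonymous.
Codon 4: ACG Thr / CAU His — nonsynonymous.
Codon 5: AAU Asn / AAC Asn — synonymous.
Codon 6: GCG Ala / AAG Lys — nonsynonymous.
Codon 7: AUU Ile / AUA Ile — synonymous.
Nonsynonymous differences: 3.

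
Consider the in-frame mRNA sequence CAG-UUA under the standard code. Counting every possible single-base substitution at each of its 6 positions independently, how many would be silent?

3

Codon 1 (CAG, Gln): 1 synonymous substitution.
Codon 2 (UUA, Leu): 2 synonymous substitutions.
Total: 1 + 2 = 3.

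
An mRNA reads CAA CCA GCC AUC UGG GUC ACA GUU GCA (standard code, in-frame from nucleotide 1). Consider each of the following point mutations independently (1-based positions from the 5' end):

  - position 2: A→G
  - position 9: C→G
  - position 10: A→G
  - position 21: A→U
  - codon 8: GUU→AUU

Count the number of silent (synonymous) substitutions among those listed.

Codon 1: CAA (Gln) → CGA (Arg) — missense.
Codon 3: GCC (Ala) → GCG (Ala) — synonymous.
Codon 4: AUC (Ile) → GUC (Val) — missense.
Codon 7: ACA (Thr) → ACU (Thr) — synonymous.
Codon 8: GUU (Val) → AUU (Ile) — missense.
Synonymous: 2 of 5.

2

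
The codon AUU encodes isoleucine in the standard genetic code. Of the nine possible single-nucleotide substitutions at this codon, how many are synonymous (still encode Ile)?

2

Position 1: none → 0 synonymous.
Position 2: none → 0 synonymous.
Position 3: AUC, AUA → 2 synonymous.
Total: 0 + 0 + 2 = 2.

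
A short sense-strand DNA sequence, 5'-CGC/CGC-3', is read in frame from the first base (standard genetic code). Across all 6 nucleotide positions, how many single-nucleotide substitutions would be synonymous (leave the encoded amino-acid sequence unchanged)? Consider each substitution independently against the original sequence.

6

Codon 1 (CGC, Arg): 3 synonymous substitutions.
Codon 2 (CGC, Arg): 3 synonymous substitutions.
Total: 3 + 3 = 6.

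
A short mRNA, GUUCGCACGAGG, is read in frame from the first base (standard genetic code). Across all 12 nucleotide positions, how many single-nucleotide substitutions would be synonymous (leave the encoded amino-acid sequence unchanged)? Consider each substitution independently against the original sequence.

Codon 1 (GUU, Val): 3 synonymous substitutions.
Codon 2 (CGC, Arg): 3 synonymous substitutions.
Codon 3 (ACG, Thr): 3 synonymous substitutions.
Codon 4 (AGG, Arg): 2 synonymous substitutions.
Total: 3 + 3 + 3 + 2 = 11.

11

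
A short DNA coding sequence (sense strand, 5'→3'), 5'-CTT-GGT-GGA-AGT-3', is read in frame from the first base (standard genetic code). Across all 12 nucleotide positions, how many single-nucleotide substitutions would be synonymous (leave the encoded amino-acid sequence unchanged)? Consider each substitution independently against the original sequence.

Codon 1 (CTT, Leu): 3 synonymous substitutions.
Codon 2 (GGT, Gly): 3 synonymous substitutions.
Codon 3 (GGA, Gly): 3 synonymous substitutions.
Codon 4 (AGT, Ser): 1 synonymous substitution.
Total: 3 + 3 + 3 + 1 = 10.

10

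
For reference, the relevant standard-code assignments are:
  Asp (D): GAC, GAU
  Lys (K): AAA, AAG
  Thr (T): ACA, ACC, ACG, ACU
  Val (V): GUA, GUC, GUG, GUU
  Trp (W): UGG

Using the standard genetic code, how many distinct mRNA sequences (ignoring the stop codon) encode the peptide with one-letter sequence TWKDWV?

Thr: 4 codons.
Trp: 1 codon.
Lys: 2 codons.
Asp: 2 codons.
Trp: 1 codon.
Val: 4 codons.
4 × 1 × 2 × 2 × 1 × 4 = 64.

64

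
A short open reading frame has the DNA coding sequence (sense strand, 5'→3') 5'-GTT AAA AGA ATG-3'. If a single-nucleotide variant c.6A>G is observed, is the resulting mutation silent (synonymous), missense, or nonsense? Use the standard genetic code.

silent

Position 6 falls in codon 2: AAA → Lys.
After the substitution the codon is AAG → Lys.
Both encode Lys, so the change is synonymous.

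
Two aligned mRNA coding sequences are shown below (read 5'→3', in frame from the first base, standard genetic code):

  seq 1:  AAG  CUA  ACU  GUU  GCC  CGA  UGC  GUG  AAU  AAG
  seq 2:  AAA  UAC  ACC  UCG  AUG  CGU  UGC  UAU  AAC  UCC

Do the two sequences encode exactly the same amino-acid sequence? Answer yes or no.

no

Codon 1: AAG Lys / AAA Lys — synonymous.
Codon 2: CUA Leu / UAC Tyr — nonsynonymous.
Codon 3: ACU Thr / ACC Thr — synonymous.
Codon 4: GUU Val / UCG Ser — nonsynonymous.
Codon 5: GCC Ala / AUG Met — nonsynonymous.
Codon 6: CGA Arg / CGU Arg — synonymous.
Codon 7: UGC Cys / UGC Cys — identical.
Codon 8: GUG Val / UAU Tyr — nonsynonymous.
Codon 9: AAU Asn / AAC Asn — synonymous.
Codon 10: AAG Lys / UCC Ser — nonsynonymous.
Nonsynonymous differences: 5 → different protein.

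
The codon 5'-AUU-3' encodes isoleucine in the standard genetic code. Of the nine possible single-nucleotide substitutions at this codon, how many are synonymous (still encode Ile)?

Position 1: none → 0 synonymous.
Position 2: none → 0 synonymous.
Position 3: AUC, AUA → 2 synonymous.
Total: 0 + 0 + 2 = 2.

2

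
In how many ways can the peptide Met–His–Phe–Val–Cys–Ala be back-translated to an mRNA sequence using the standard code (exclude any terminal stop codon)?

128

Met: 1 codon.
His: 2 codons.
Phe: 2 codons.
Val: 4 codons.
Cys: 2 codons.
Ala: 4 codons.
1 × 2 × 2 × 4 × 2 × 4 = 128.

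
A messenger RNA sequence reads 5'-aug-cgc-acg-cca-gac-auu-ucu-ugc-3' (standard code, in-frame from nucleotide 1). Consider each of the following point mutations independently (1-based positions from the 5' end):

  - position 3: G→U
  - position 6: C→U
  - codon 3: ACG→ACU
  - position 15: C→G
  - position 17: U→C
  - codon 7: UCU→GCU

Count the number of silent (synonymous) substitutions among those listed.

Codon 1: AUG (Met) → AUU (Ile) — missense.
Codon 2: CGC (Arg) → CGU (Arg) — synonymous.
Codon 3: ACG (Thr) → ACU (Thr) — synonymous.
Codon 5: GAC (Asp) → GAG (Glu) — missense.
Codon 6: AUU (Ile) → ACU (Thr) — missense.
Codon 7: UCU (Ser) → GCU (Ala) — missense.
Synonymous: 2 of 6.

2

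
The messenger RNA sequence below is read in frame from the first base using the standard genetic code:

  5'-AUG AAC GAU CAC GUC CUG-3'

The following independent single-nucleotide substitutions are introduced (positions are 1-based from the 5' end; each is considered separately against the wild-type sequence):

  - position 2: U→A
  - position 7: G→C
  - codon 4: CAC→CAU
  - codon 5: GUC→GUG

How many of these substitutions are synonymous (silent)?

Codon 1: AUG (Met) → AAG (Lys) — missense.
Codon 3: GAU (Asp) → CAU (His) — missense.
Codon 4: CAC (His) → CAU (His) — synonymous.
Codon 5: GUC (Val) → GUG (Val) — synonymous.
Synonymous: 2 of 4.

2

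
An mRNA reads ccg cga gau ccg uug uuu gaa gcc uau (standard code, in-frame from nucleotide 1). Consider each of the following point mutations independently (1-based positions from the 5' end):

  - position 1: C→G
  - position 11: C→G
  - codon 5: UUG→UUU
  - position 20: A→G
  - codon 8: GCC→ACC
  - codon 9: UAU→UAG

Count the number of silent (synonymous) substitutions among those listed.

Codon 1: CCG (Pro) → GCG (Ala) — missense.
Codon 4: CCG (Pro) → CGG (Arg) — missense.
Codon 5: UUG (Leu) → UUU (Phe) — missense.
Codon 7: GAA (Glu) → GGA (Gly) — missense.
Codon 8: GCC (Ala) → ACC (Thr) — missense.
Codon 9: UAU (Tyr) → UAG (Stop) — nonsense.
Synonymous: 0 of 6.

0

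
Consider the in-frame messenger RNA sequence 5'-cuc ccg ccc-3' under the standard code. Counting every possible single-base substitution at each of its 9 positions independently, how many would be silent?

9

Codon 1 (CUC, Leu): 3 synonymous substitutions.
Codon 2 (CCG, Pro): 3 synonymous substitutions.
Codon 3 (CCC, Pro): 3 synonymous substitutions.
Total: 3 + 3 + 3 = 9.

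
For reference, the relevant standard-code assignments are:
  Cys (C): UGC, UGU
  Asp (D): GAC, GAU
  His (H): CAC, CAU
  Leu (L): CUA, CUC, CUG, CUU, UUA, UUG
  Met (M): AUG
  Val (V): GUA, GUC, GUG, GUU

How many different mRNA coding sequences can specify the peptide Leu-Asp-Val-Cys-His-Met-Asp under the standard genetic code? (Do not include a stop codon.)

384

Leu: 6 codons.
Asp: 2 codons.
Val: 4 codons.
Cys: 2 codons.
His: 2 codons.
Met: 1 codon.
Asp: 2 codons.
6 × 2 × 4 × 2 × 2 × 1 × 2 = 384.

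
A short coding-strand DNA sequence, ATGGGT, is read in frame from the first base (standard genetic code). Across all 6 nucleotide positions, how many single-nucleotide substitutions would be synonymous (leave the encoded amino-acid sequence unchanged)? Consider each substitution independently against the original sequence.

3

Codon 1 (ATG, Met): 0 synonymous substitutions.
Codon 2 (GGT, Gly): 3 synonymous substitutions.
Total: 0 + 3 = 3.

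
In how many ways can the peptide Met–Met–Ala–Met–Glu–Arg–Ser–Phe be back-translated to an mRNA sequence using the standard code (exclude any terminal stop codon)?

576

Met: 1 codon.
Met: 1 codon.
Ala: 4 codons.
Met: 1 codon.
Glu: 2 codons.
Arg: 6 codons.
Ser: 6 codons.
Phe: 2 codons.
1 × 1 × 4 × 1 × 2 × 6 × 6 × 2 = 576.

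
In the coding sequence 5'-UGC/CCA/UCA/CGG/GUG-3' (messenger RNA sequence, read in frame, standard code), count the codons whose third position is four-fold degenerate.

4

Codon 1 UGC (Cys): third position 2-fold.
Codon 2 CCA (Pro): third position 4-fold.
Codon 3 UCA (Ser): third position 4-fold.
Codon 4 CGG (Arg): third position 4-fold.
Codon 5 GUG (Val): third position 4-fold.
Four-fold degenerate third positions: 4.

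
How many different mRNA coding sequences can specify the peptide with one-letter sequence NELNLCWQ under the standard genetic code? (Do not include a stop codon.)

Asn: 2 codons.
Glu: 2 codons.
Leu: 6 codons.
Asn: 2 codons.
Leu: 6 codons.
Cys: 2 codons.
Trp: 1 codon.
Gln: 2 codons.
2 × 2 × 6 × 2 × 6 × 2 × 1 × 2 = 1152.

1152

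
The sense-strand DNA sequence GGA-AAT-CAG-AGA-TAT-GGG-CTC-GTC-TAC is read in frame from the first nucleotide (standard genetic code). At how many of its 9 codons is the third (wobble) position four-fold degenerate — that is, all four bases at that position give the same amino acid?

4

Codon 1 GGA (Gly): third position 4-fold.
Codon 2 AAT (Asn): third position 2-fold.
Codon 3 CAG (Gln): third position 2-fold.
Codon 4 AGA (Arg): third position 2-fold.
Codon 5 TAT (Tyr): third position 2-fold.
Codon 6 GGG (Gly): third position 4-fold.
Codon 7 CTC (Leu): third position 4-fold.
Codon 8 GTC (Val): third position 4-fold.
Codon 9 TAC (Tyr): third position 2-fold.
Four-fold degenerate third positions: 4.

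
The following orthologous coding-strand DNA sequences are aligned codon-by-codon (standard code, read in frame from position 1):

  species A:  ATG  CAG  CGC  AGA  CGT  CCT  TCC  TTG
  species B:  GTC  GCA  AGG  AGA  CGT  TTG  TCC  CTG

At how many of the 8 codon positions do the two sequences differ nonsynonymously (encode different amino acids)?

3

Codon 1: ATG Met / GTC Val — nonsynonymous.
Codon 2: CAG Gln / GCA Ala — nonsynonymous.
Codon 3: CGC Arg / AGG Arg — synonymous.
Codon 4: AGA Arg / AGA Arg — identical.
Codon 5: CGT Arg / CGT Arg — identical.
Codon 6: CCT Pro / TTG Leu — nonsynonymous.
Codon 7: TCC Ser / TCC Ser — identical.
Codon 8: TTG Leu / CTG Leu — synonymous.
Nonsynonymous differences: 3.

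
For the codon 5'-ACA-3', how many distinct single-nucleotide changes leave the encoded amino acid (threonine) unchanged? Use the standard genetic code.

3

Position 1: none → 0 synonymous.
Position 2: none → 0 synonymous.
Position 3: ACU, ACC, ACG → 3 synonymous.
Total: 0 + 0 + 3 = 3.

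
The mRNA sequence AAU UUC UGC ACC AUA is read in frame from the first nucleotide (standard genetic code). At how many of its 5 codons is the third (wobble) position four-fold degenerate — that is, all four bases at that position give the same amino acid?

Codon 1 AAU (Asn): third position 2-fold.
Codon 2 UUC (Phe): third position 2-fold.
Codon 3 UGC (Cys): third position 2-fold.
Codon 4 ACC (Thr): third position 4-fold.
Codon 5 AUA (Ile): third position 3-fold.
Four-fold degenerate third positions: 1.

1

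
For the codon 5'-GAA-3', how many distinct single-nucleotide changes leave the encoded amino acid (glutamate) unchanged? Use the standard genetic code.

1

Position 1: none → 0 synonymous.
Position 2: none → 0 synonymous.
Position 3: GAG → 1 synonymous.
Total: 0 + 0 + 1 = 1.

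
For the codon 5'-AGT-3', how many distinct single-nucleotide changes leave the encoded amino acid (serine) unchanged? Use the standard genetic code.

1

Position 1: none → 0 synonymous.
Position 2: none → 0 synonymous.
Position 3: AGC → 1 synonymous.
Total: 0 + 0 + 1 = 1.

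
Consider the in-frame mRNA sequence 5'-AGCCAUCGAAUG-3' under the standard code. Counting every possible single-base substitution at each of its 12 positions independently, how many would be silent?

Codon 1 (AGC, Ser): 1 synonymous substitution.
Codon 2 (CAU, His): 1 synonymous substitution.
Codon 3 (CGA, Arg): 4 synonymous substitutions.
Codon 4 (AUG, Met): 0 synonymous substitutions.
Total: 1 + 1 + 4 + 0 = 6.

6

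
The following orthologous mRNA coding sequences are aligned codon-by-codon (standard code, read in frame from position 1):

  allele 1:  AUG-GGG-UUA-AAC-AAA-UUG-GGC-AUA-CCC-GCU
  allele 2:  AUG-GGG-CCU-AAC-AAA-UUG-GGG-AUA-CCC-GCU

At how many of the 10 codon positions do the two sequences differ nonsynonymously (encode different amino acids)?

Codon 1: AUG Met / AUG Met — identical.
Codon 2: GGG Gly / GGG Gly — identical.
Codon 3: UUA Leu / CCU Pro — nonsynonymous.
Codon 4: AAC Asn / AAC Asn — identical.
Codon 5: AAA Lys / AAA Lys — identical.
Codon 6: UUG Leu / UUG Leu — identical.
Codon 7: GGC Gly / GGG Gly — synonymous.
Codon 8: AUA Ile / AUA Ile — identical.
Codon 9: CCC Pro / CCC Pro — identical.
Codon 10: GCU Ala / GCU Ala — identical.
Nonsynonymous differences: 1.

1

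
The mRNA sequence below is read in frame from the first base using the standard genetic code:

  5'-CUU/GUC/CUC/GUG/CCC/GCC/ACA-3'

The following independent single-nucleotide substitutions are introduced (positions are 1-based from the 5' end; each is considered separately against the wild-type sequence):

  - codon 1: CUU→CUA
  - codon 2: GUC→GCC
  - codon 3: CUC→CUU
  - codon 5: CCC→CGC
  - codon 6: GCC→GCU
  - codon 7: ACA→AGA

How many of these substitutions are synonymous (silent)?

Codon 1: CUU (Leu) → CUA (Leu) — synonymous.
Codon 2: GUC (Val) → GCC (Ala) — missense.
Codon 3: CUC (Leu) → CUU (Leu) — synonymous.
Codon 5: CCC (Pro) → CGC (Arg) — missense.
Codon 6: GCC (Ala) → GCU (Ala) — synonymous.
Codon 7: ACA (Thr) → AGA (Arg) — missense.
Synonymous: 3 of 6.

3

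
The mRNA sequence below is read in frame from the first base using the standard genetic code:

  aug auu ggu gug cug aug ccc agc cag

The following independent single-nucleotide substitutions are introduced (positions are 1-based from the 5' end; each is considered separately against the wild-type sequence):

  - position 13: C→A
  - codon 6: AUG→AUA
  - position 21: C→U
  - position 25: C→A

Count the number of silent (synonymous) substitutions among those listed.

1

Codon 5: CUG (Leu) → AUG (Met) — missense.
Codon 6: AUG (Met) → AUA (Ile) — missense.
Codon 7: CCC (Pro) → CCU (Pro) — synonymous.
Codon 9: CAG (Gln) → AAG (Lys) — missense.
Synonymous: 1 of 4.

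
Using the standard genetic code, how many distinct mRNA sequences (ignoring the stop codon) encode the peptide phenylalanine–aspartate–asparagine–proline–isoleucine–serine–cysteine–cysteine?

2304

Phe: 2 codons.
Asp: 2 codons.
Asn: 2 codons.
Pro: 4 codons.
Ile: 3 codons.
Ser: 6 codons.
Cys: 2 codons.
Cys: 2 codons.
2 × 2 × 2 × 4 × 3 × 6 × 2 × 2 = 2304.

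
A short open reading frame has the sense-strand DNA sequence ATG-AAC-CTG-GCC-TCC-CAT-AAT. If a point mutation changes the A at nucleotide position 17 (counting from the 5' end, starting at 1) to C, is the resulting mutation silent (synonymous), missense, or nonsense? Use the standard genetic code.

Position 17 falls in codon 6: CAT → His.
After the substitution the codon is CCT → Pro.
His ≠ Pro, so this is a missense mutation.

missense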